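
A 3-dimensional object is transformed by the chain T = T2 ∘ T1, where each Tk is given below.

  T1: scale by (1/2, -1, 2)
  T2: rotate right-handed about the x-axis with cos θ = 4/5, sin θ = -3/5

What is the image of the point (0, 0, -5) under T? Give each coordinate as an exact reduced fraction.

T(p) = (0, -6, -8)

T1 scale by (1/2, -1, 2): (0, 0, -5) → (0, 0, -10)
T2 rotate right-handed about the x-axis with cos θ = 4/5, sin θ = -3/5: (0, 0, -10) → (0, -6, -8)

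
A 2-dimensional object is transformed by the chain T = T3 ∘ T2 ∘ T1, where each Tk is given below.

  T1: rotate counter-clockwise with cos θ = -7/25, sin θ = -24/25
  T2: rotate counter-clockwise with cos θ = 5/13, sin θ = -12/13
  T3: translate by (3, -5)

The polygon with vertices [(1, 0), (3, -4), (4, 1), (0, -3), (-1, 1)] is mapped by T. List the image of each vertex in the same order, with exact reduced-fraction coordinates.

T1 rotate counter-clockwise with cos θ = -7/25, sin θ = -24/25: (1, 0) → (-7/25, -24/25); (3, -4) → (-117/25, -44/25); (4, 1) → (-4/25, -103/25); (0, -3) → (-72/25, 21/25); (-1, 1) → (31/25, 17/25)
T2 rotate counter-clockwise with cos θ = 5/13, sin θ = -12/13: (-7/25, -24/25) → (-323/325, -36/325); (-117/25, -44/25) → (-1113/325, 1184/325); (-4/25, -103/25) → (-1256/325, -467/325); (-72/25, 21/25) → (-108/325, 969/325); (31/25, 17/25) → (359/325, -287/325)
T3 translate by (3, -5): (-323/325, -36/325) → (652/325, -1661/325); (-1113/325, 1184/325) → (-138/325, -441/325); (-1256/325, -467/325) → (-281/325, -2092/325); (-108/325, 969/325) → (867/325, -656/325); (359/325, -287/325) → (1334/325, -1912/325)

image vertices: (652/325, -1661/325), (-138/325, -441/325), (-281/325, -2092/325), (867/325, -656/325), (1334/325, -1912/325)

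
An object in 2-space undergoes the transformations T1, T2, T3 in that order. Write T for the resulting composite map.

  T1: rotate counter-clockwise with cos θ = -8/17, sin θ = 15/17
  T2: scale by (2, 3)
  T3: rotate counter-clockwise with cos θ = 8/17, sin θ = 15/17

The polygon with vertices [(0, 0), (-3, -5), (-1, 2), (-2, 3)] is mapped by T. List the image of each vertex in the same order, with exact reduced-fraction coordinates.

T1 rotate counter-clockwise with cos θ = -8/17, sin θ = 15/17: (0, 0) → (0, 0); (-3, -5) → (99/17, -5/17); (-1, 2) → (-22/17, -31/17); (-2, 3) → (-29/17, -54/17)
T2 scale by (2, 3): (0, 0) → (0, 0); (99/17, -5/17) → (198/17, -15/17); (-22/17, -31/17) → (-44/17, -93/17); (-29/17, -54/17) → (-58/17, -162/17)
T3 rotate counter-clockwise with cos θ = 8/17, sin θ = 15/17: (0, 0) → (0, 0); (198/17, -15/17) → (1809/289, 2850/289); (-44/17, -93/17) → (1043/289, -1404/289); (-58/17, -162/17) → (1966/289, -2166/289)

image vertices: (0, 0), (1809/289, 2850/289), (1043/289, -1404/289), (1966/289, -2166/289)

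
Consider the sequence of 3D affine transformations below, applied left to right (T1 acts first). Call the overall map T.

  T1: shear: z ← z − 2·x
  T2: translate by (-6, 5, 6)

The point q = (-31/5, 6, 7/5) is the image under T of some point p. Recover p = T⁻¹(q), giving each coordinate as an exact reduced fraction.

T1 = [1 0 0 0; 0 1 0 0; -2 0 1 0; 0 0 0 1]
T2·T1 = [1 0 0 -6; 0 1 0 5; -2 0 1 6; 0 0 0 1]
det M = 1; M⁻¹ = [1 0 0 6; 0 1 0 -5; 2 0 1 6; 0 0 0 1]
M⁻¹ · (-31/5, 6, 7/5)ᵀ = (-1/5, 1, -5)ᵀ

p = (-1/5, 1, -5)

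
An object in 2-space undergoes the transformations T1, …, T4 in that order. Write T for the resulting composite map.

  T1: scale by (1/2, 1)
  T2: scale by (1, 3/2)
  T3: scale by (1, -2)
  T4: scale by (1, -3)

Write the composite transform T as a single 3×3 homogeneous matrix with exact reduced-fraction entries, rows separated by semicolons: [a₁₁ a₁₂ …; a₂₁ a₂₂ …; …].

T1 = [1/2 0 0; 0 1 0; 0 0 1]
T2·T1 = [1/2 0 0; 0 3/2 0; 0 0 1]
T3·…·T1 = [1/2 0 0; 0 -3 0; 0 0 1]
T4·…·T1 = [1/2 0 0; 0 9 0; 0 0 1]

T = [1/2 0 0; 0 9 0; 0 0 1]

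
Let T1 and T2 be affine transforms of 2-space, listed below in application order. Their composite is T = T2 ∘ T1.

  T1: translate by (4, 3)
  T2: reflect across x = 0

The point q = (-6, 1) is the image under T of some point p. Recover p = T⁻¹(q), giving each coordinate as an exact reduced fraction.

T1 = [1 0 4; 0 1 3; 0 0 1]
T2·T1 = [-1 0 -4; 0 1 3; 0 0 1]
det M = -1; M⁻¹ = [-1 0 -4; 0 1 -3; 0 0 1]
M⁻¹ · (-6, 1)ᵀ = (2, -2)ᵀ

p = (2, -2)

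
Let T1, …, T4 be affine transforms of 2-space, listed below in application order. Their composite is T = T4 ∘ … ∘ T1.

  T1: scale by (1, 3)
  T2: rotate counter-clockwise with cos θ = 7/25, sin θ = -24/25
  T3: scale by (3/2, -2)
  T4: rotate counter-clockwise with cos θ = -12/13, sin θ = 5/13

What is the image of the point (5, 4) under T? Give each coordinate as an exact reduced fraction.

T1 scale by (1, 3): (5, 4) → (5, 12)
T2 rotate counter-clockwise with cos θ = 7/25, sin θ = -24/25: (5, 12) → (323/25, -36/25)
T3 scale by (3/2, -2): (323/25, -36/25) → (969/50, 72/25)
T4 rotate counter-clockwise with cos θ = -12/13, sin θ = 5/13: (969/50, 72/25) → (-6174/325, 3117/650)

T(p) = (-6174/325, 3117/650)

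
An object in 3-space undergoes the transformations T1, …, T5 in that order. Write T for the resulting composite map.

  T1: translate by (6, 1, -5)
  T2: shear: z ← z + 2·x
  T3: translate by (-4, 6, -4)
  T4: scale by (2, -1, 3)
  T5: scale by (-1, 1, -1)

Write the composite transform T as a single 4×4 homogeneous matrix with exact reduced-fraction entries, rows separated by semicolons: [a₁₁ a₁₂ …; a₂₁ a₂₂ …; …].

T1 = [1 0 0 6; 0 1 0 1; 0 0 1 -5; 0 0 0 1]
T2·T1 = [1 0 0 6; 0 1 0 1; 2 0 1 7; 0 0 0 1]
T3·…·T1 = [1 0 0 2; 0 1 0 7; 2 0 1 3; 0 0 0 1]
T4·…·T1 = [2 0 0 4; 0 -1 0 -7; 6 0 3 9; 0 0 0 1]
T5·…·T1 = [-2 0 0 -4; 0 -1 0 -7; -6 0 -3 -9; 0 0 0 1]

T = [-2 0 0 -4; 0 -1 0 -7; -6 0 -3 -9; 0 0 0 1]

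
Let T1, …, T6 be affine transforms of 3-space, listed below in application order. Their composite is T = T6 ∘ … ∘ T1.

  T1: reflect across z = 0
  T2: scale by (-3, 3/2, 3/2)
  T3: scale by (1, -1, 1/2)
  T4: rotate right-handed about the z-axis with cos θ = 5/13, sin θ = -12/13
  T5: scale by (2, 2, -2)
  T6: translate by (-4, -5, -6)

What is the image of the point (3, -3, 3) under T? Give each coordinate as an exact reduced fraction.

T1 reflect across z = 0: (3, -3, 3) → (3, -3, -3)
T2 scale by (-3, 3/2, 3/2): (3, -3, -3) → (-9, -9/2, -9/2)
T3 scale by (1, -1, 1/2): (-9, -9/2, -9/2) → (-9, 9/2, -9/4)
T4 rotate right-handed about the z-axis with cos θ = 5/13, sin θ = -12/13: (-9, 9/2, -9/4) → (9/13, 261/26, -9/4)
T5 scale by (2, 2, -2): (9/13, 261/26, -9/4) → (18/13, 261/13, 9/2)
T6 translate by (-4, -5, -6): (18/13, 261/13, 9/2) → (-34/13, 196/13, -3/2)

T(p) = (-34/13, 196/13, -3/2)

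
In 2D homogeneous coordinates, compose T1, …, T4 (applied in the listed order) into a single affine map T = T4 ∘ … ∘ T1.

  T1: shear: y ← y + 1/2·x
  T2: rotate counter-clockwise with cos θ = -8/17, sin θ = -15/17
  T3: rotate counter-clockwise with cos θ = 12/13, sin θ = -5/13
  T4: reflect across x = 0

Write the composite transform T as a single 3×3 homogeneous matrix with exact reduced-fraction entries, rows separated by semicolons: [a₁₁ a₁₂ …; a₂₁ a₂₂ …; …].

T = [101/221 -140/221 0; -451/442 -171/221 0; 0 0 1]

T1 = [1 0 0; 1/2 1 0; 0 0 1]
T2·T1 = [-1/34 15/17 0; -19/17 -8/17 0; 0 0 1]
T3·…·T1 = [-101/221 140/221 0; -451/442 -171/221 0; 0 0 1]
T4·…·T1 = [101/221 -140/221 0; -451/442 -171/221 0; 0 0 1]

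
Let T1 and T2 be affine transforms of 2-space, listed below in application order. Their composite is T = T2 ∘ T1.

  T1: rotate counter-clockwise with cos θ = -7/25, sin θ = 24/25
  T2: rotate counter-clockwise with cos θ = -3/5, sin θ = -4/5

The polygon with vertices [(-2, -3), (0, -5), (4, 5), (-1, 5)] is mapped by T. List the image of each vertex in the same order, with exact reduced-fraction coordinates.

image vertices: (-366/125, -263/125), (-44/25, -117/25), (688/125, 409/125), (103/125, 629/125)

T1 rotate counter-clockwise with cos θ = -7/25, sin θ = 24/25: (-2, -3) → (86/25, -27/25); (0, -5) → (24/5, 7/5); (4, 5) → (-148/25, 61/25); (-1, 5) → (-113/25, -59/25)
T2 rotate counter-clockwise with cos θ = -3/5, sin θ = -4/5: (86/25, -27/25) → (-366/125, -263/125); (24/5, 7/5) → (-44/25, -117/25); (-148/25, 61/25) → (688/125, 409/125); (-113/25, -59/25) → (103/125, 629/125)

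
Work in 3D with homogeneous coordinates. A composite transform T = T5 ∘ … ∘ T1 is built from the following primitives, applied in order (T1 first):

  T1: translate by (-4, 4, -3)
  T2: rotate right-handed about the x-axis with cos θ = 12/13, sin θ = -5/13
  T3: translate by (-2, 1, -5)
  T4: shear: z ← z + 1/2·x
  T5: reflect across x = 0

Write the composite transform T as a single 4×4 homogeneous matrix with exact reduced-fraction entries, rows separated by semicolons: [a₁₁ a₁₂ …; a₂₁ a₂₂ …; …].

T1 = [1 0 0 -4; 0 1 0 4; 0 0 1 -3; 0 0 0 1]
T2·T1 = [1 0 0 -4; 0 12/13 5/13 33/13; 0 -5/13 12/13 -56/13; 0 0 0 1]
T3·…·T1 = [1 0 0 -6; 0 12/13 5/13 46/13; 0 -5/13 12/13 -121/13; 0 0 0 1]
T4·…·T1 = [1 0 0 -6; 0 12/13 5/13 46/13; 1/2 -5/13 12/13 -160/13; 0 0 0 1]
T5·…·T1 = [-1 0 0 6; 0 12/13 5/13 46/13; 1/2 -5/13 12/13 -160/13; 0 0 0 1]

T = [-1 0 0 6; 0 12/13 5/13 46/13; 1/2 -5/13 12/13 -160/13; 0 0 0 1]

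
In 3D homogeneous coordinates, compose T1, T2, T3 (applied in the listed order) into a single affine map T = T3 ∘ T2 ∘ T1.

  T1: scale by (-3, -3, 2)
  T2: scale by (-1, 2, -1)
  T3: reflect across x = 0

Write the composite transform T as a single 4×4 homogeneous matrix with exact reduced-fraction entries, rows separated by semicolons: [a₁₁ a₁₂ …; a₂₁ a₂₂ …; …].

T1 = [-3 0 0 0; 0 -3 0 0; 0 0 2 0; 0 0 0 1]
T2·T1 = [3 0 0 0; 0 -6 0 0; 0 0 -2 0; 0 0 0 1]
T3·…·T1 = [-3 0 0 0; 0 -6 0 0; 0 0 -2 0; 0 0 0 1]

T = [-3 0 0 0; 0 -6 0 0; 0 0 -2 0; 0 0 0 1]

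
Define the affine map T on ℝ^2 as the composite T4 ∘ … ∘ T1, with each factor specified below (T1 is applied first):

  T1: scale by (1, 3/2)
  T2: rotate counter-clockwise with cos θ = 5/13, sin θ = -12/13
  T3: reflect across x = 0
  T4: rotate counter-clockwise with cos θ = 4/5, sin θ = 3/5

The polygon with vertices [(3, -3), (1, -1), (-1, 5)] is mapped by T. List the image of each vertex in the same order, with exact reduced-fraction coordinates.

T1 scale by (1, 3/2): (3, -3) → (3, -9/2); (1, -1) → (1, -3/2); (-1, 5) → (-1, 15/2)
T2 rotate counter-clockwise with cos θ = 5/13, sin θ = -12/13: (3, -9/2) → (-3, -9/2); (1, -3/2) → (-1, -3/2); (-1, 15/2) → (85/13, 99/26)
T3 reflect across x = 0: (-3, -9/2) → (3, -9/2); (-1, -3/2) → (1, -3/2); (85/13, 99/26) → (-85/13, 99/26)
T4 rotate counter-clockwise with cos θ = 4/5, sin θ = 3/5: (3, -9/2) → (51/10, -9/5); (1, -3/2) → (17/10, -3/5); (-85/13, 99/26) → (-977/130, -57/65)

image vertices: (51/10, -9/5), (17/10, -3/5), (-977/130, -57/65)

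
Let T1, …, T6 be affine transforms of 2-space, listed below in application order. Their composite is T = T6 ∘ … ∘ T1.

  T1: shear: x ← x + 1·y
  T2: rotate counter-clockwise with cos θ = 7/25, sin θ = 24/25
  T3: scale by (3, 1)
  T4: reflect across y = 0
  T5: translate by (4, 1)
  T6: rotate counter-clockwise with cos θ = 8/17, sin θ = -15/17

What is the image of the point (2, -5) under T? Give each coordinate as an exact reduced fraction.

T1 shear: x ← x + 1·y: (2, -5) → (-3, -5)
T2 rotate counter-clockwise with cos θ = 7/25, sin θ = 24/25: (-3, -5) → (99/25, -107/25)
T3 scale by (3, 1): (99/25, -107/25) → (297/25, -107/25)
T4 reflect across y = 0: (297/25, -107/25) → (297/25, 107/25)
T5 translate by (4, 1): (297/25, 107/25) → (397/25, 132/25)
T6 rotate counter-clockwise with cos θ = 8/17, sin θ = -15/17: (397/25, 132/25) → (5156/425, -4899/425)

T(p) = (5156/425, -4899/425)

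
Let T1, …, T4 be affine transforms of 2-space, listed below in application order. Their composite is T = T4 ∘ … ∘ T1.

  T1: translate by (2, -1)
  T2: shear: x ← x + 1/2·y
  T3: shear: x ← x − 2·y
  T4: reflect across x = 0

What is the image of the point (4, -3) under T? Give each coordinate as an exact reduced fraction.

T(p) = (-12, -4)

T1 translate by (2, -1): (4, -3) → (6, -4)
T2 shear: x ← x + 1/2·y: (6, -4) → (4, -4)
T3 shear: x ← x − 2·y: (4, -4) → (12, -4)
T4 reflect across x = 0: (12, -4) → (-12, -4)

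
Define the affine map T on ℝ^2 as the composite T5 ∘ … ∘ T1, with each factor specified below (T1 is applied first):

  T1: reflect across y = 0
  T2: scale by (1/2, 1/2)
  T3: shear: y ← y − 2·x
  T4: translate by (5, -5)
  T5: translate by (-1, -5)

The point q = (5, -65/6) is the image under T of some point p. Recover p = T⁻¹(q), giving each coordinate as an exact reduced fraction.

T1 = [1 0 0; 0 -1 0; 0 0 1]
T2·T1 = [1/2 0 0; 0 -1/2 0; 0 0 1]
T3·…·T1 = [1/2 0 0; -1 -1/2 0; 0 0 1]
T4·…·T1 = [1/2 0 5; -1 -1/2 -5; 0 0 1]
T5·…·T1 = [1/2 0 4; -1 -1/2 -10; 0 0 1]
det M = -1/4; M⁻¹ = [2 0 -8; -4 -2 -4; 0 0 1]
M⁻¹ · (5, -65/6)ᵀ = (2, -7/3)ᵀ

p = (2, -7/3)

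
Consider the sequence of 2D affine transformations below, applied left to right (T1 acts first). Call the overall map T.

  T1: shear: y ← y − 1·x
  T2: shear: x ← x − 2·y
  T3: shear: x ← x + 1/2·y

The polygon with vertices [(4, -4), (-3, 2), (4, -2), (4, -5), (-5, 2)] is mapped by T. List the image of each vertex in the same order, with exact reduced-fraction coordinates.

T1 shear: y ← y − 1·x: (4, -4) → (4, -8); (-3, 2) → (-3, 5); (4, -2) → (4, -6); (4, -5) → (4, -9); (-5, 2) → (-5, 7)
T2 shear: x ← x − 2·y: (4, -8) → (20, -8); (-3, 5) → (-13, 5); (4, -6) → (16, -6); (4, -9) → (22, -9); (-5, 7) → (-19, 7)
T3 shear: x ← x + 1/2·y: (20, -8) → (16, -8); (-13, 5) → (-21/2, 5); (16, -6) → (13, -6); (22, -9) → (35/2, -9); (-19, 7) → (-31/2, 7)

image vertices: (16, -8), (-21/2, 5), (13, -6), (35/2, -9), (-31/2, 7)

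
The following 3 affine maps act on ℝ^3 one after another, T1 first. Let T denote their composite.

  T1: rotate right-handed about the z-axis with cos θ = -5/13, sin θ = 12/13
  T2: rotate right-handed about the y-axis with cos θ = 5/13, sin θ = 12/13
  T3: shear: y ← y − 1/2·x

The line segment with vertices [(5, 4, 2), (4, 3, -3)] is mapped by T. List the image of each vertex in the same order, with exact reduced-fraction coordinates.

T1 rotate right-handed about the z-axis with cos θ = -5/13, sin θ = 12/13: (5, 4, 2) → (-73/13, 40/13, 2); (4, 3, -3) → (-56/13, 33/13, -3)
T2 rotate right-handed about the y-axis with cos θ = 5/13, sin θ = 12/13: (-73/13, 40/13, 2) → (-53/169, 40/13, 1006/169); (-56/13, 33/13, -3) → (-748/169, 33/13, 477/169)
T3 shear: y ← y − 1/2·x: (-53/169, 40/13, 1006/169) → (-53/169, 1093/338, 1006/169); (-748/169, 33/13, 477/169) → (-748/169, 803/169, 477/169)

image vertices: (-53/169, 1093/338, 1006/169), (-748/169, 803/169, 477/169)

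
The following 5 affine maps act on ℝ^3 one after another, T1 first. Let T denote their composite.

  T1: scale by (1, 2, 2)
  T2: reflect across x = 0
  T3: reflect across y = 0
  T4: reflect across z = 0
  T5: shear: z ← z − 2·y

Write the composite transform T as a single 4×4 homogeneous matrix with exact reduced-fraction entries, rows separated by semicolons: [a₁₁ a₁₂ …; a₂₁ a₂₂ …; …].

T = [-1 0 0 0; 0 -2 0 0; 0 4 -2 0; 0 0 0 1]

T1 = [1 0 0 0; 0 2 0 0; 0 0 2 0; 0 0 0 1]
T2·T1 = [-1 0 0 0; 0 2 0 0; 0 0 2 0; 0 0 0 1]
T3·…·T1 = [-1 0 0 0; 0 -2 0 0; 0 0 2 0; 0 0 0 1]
T4·…·T1 = [-1 0 0 0; 0 -2 0 0; 0 0 -2 0; 0 0 0 1]
T5·…·T1 = [-1 0 0 0; 0 -2 0 0; 0 4 -2 0; 0 0 0 1]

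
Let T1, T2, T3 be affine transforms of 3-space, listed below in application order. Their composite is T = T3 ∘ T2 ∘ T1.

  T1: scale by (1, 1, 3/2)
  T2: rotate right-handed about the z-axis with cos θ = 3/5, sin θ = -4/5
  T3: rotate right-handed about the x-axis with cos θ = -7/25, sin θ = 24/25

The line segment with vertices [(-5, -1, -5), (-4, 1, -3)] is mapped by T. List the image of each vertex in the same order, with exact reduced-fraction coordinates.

image vertices: (-19/5, 781/125, 1341/250), (-8/5, 407/125, 1227/250)

T1 scale by (1, 1, 3/2): (-5, -1, -5) → (-5, -1, -15/2); (-4, 1, -3) → (-4, 1, -9/2)
T2 rotate right-handed about the z-axis with cos θ = 3/5, sin θ = -4/5: (-5, -1, -15/2) → (-19/5, 17/5, -15/2); (-4, 1, -9/2) → (-8/5, 19/5, -9/2)
T3 rotate right-handed about the x-axis with cos θ = -7/25, sin θ = 24/25: (-19/5, 17/5, -15/2) → (-19/5, 781/125, 1341/250); (-8/5, 19/5, -9/2) → (-8/5, 407/125, 1227/250)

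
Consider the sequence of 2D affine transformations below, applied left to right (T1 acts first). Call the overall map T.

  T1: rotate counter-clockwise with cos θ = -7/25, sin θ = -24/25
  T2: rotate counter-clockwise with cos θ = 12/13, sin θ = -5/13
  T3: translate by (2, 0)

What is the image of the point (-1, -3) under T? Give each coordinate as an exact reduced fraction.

T1 rotate counter-clockwise with cos θ = -7/25, sin θ = -24/25: (-1, -3) → (-13/5, 9/5)
T2 rotate counter-clockwise with cos θ = 12/13, sin θ = -5/13: (-13/5, 9/5) → (-111/65, 173/65)
T3 translate by (2, 0): (-111/65, 173/65) → (19/65, 173/65)

T(p) = (19/65, 173/65)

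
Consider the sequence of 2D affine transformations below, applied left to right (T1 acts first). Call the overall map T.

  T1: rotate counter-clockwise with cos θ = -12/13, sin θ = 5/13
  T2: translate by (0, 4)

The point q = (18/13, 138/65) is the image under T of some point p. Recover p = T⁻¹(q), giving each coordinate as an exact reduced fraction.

p = (-2, 6/5)

T1 = [-12/13 -5/13 0; 5/13 -12/13 0; 0 0 1]
T2·T1 = [-12/13 -5/13 0; 5/13 -12/13 4; 0 0 1]
det M = 1; M⁻¹ = [-12/13 5/13 -20/13; -5/13 -12/13 48/13; 0 0 1]
M⁻¹ · (18/13, 138/65)ᵀ = (-2, 6/5)ᵀ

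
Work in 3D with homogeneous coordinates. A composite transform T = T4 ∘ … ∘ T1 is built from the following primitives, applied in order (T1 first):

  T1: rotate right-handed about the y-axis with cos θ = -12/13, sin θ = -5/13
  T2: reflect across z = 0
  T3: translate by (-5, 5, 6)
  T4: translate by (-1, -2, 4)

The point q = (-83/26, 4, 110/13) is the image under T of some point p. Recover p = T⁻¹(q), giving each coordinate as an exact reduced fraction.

T1 = [-12/13 0 -5/13 0; 0 1 0 0; 5/13 0 -12/13 0; 0 0 0 1]
T2·T1 = [-12/13 0 -5/13 0; 0 1 0 0; -5/13 0 12/13 0; 0 0 0 1]
T3·…·T1 = [-12/13 0 -5/13 -5; 0 1 0 5; -5/13 0 12/13 6; 0 0 0 1]
T4·…·T1 = [-12/13 0 -5/13 -6; 0 1 0 3; -5/13 0 12/13 10; 0 0 0 1]
det M = -1; M⁻¹ = [-12/13 0 -5/13 -22/13; 0 1 0 -3; -5/13 0 12/13 -150/13; 0 0 0 1]
M⁻¹ · (-83/26, 4, 110/13)ᵀ = (-2, 1, -5/2)ᵀ

p = (-2, 1, -5/2)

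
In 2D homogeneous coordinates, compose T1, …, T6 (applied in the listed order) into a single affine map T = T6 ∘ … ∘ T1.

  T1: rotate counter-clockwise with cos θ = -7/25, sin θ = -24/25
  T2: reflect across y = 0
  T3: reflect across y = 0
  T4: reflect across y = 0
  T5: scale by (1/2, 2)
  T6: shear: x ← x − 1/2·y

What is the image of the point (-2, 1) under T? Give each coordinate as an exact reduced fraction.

T1 rotate counter-clockwise with cos θ = -7/25, sin θ = -24/25: (-2, 1) → (38/25, 41/25)
T2 reflect across y = 0: (38/25, 41/25) → (38/25, -41/25)
T3 reflect across y = 0: (38/25, -41/25) → (38/25, 41/25)
T4 reflect across y = 0: (38/25, 41/25) → (38/25, -41/25)
T5 scale by (1/2, 2): (38/25, -41/25) → (19/25, -82/25)
T6 shear: x ← x − 1/2·y: (19/25, -82/25) → (12/5, -82/25)

T(p) = (12/5, -82/25)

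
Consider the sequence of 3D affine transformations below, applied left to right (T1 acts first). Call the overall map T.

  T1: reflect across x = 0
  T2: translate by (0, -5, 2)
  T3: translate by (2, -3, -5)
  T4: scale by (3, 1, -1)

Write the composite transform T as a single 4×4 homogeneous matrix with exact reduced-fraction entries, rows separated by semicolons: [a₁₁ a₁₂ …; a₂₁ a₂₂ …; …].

T = [-3 0 0 6; 0 1 0 -8; 0 0 -1 3; 0 0 0 1]

T1 = [-1 0 0 0; 0 1 0 0; 0 0 1 0; 0 0 0 1]
T2·T1 = [-1 0 0 0; 0 1 0 -5; 0 0 1 2; 0 0 0 1]
T3·…·T1 = [-1 0 0 2; 0 1 0 -8; 0 0 1 -3; 0 0 0 1]
T4·…·T1 = [-3 0 0 6; 0 1 0 -8; 0 0 -1 3; 0 0 0 1]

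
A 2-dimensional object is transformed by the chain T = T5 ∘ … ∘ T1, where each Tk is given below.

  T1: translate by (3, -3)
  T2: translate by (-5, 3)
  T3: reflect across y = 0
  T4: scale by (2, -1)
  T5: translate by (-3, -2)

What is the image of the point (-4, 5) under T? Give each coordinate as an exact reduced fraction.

T1 translate by (3, -3): (-4, 5) → (-1, 2)
T2 translate by (-5, 3): (-1, 2) → (-6, 5)
T3 reflect across y = 0: (-6, 5) → (-6, -5)
T4 scale by (2, -1): (-6, -5) → (-12, 5)
T5 translate by (-3, -2): (-12, 5) → (-15, 3)

T(p) = (-15, 3)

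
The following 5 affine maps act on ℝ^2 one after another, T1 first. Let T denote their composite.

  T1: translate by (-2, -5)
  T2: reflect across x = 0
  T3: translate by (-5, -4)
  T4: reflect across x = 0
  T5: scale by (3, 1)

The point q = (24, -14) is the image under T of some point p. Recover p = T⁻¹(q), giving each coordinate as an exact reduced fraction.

T1 = [1 0 -2; 0 1 -5; 0 0 1]
T2·T1 = [-1 0 2; 0 1 -5; 0 0 1]
T3·…·T1 = [-1 0 -3; 0 1 -9; 0 0 1]
T4·…·T1 = [1 0 3; 0 1 -9; 0 0 1]
T5·…·T1 = [3 0 9; 0 1 -9; 0 0 1]
det M = 3; M⁻¹ = [1/3 0 -3; 0 1 9; 0 0 1]
M⁻¹ · (24, -14)ᵀ = (5, -5)ᵀ

p = (5, -5)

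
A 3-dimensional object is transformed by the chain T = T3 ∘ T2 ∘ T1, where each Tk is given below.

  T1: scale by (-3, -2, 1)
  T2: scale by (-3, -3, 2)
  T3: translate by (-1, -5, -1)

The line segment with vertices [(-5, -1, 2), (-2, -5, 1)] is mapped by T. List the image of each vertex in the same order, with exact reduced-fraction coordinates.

T1 scale by (-3, -2, 1): (-5, -1, 2) → (15, 2, 2); (-2, -5, 1) → (6, 10, 1)
T2 scale by (-3, -3, 2): (15, 2, 2) → (-45, -6, 4); (6, 10, 1) → (-18, -30, 2)
T3 translate by (-1, -5, -1): (-45, -6, 4) → (-46, -11, 3); (-18, -30, 2) → (-19, -35, 1)

image vertices: (-46, -11, 3), (-19, -35, 1)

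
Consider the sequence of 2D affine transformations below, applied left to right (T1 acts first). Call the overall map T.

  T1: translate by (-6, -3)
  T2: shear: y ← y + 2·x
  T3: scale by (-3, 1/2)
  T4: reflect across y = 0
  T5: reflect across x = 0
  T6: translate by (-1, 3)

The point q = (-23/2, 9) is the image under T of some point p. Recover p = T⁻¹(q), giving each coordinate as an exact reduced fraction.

T1 = [1 0 -6; 0 1 -3; 0 0 1]
T2·T1 = [1 0 -6; 2 1 -15; 0 0 1]
T3·…·T1 = [-3 0 18; 1 1/2 -15/2; 0 0 1]
T4·…·T1 = [-3 0 18; -1 -1/2 15/2; 0 0 1]
T5·…·T1 = [3 0 -18; -1 -1/2 15/2; 0 0 1]
T6·…·T1 = [3 0 -19; -1 -1/2 21/2; 0 0 1]
det M = -3/2; M⁻¹ = [1/3 0 19/3; -2/3 -2 25/3; 0 0 1]
M⁻¹ · (-23/2, 9)ᵀ = (5/2, -2)ᵀ

p = (5/2, -2)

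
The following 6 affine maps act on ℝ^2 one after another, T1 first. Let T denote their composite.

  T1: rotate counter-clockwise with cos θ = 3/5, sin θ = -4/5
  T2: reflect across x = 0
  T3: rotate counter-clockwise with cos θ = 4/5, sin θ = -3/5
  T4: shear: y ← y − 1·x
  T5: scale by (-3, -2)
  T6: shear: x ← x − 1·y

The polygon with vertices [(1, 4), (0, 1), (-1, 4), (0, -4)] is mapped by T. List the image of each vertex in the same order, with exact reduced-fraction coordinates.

image vertices: (438/25, -282/25), (83/25, -62/25), (226/25, -214/25), (-332/25, 248/25)

T1 rotate counter-clockwise with cos θ = 3/5, sin θ = -4/5: (1, 4) → (19/5, 8/5); (0, 1) → (4/5, 3/5); (-1, 4) → (13/5, 16/5); (0, -4) → (-16/5, -12/5)
T2 reflect across x = 0: (19/5, 8/5) → (-19/5, 8/5); (4/5, 3/5) → (-4/5, 3/5); (13/5, 16/5) → (-13/5, 16/5); (-16/5, -12/5) → (16/5, -12/5)
T3 rotate counter-clockwise with cos θ = 4/5, sin θ = -3/5: (-19/5, 8/5) → (-52/25, 89/25); (-4/5, 3/5) → (-7/25, 24/25); (-13/5, 16/5) → (-4/25, 103/25); (16/5, -12/5) → (28/25, -96/25)
T4 shear: y ← y − 1·x: (-52/25, 89/25) → (-52/25, 141/25); (-7/25, 24/25) → (-7/25, 31/25); (-4/25, 103/25) → (-4/25, 107/25); (28/25, -96/25) → (28/25, -124/25)
T5 scale by (-3, -2): (-52/25, 141/25) → (156/25, -282/25); (-7/25, 31/25) → (21/25, -62/25); (-4/25, 107/25) → (12/25, -214/25); (28/25, -124/25) → (-84/25, 248/25)
T6 shear: x ← x − 1·y: (156/25, -282/25) → (438/25, -282/25); (21/25, -62/25) → (83/25, -62/25); (12/25, -214/25) → (226/25, -214/25); (-84/25, 248/25) → (-332/25, 248/25)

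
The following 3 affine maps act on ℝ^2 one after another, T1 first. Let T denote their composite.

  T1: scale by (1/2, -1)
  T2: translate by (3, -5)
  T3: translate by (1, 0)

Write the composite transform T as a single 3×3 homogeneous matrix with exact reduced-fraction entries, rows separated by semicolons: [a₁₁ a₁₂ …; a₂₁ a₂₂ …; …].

T1 = [1/2 0 0; 0 -1 0; 0 0 1]
T2·T1 = [1/2 0 3; 0 -1 -5; 0 0 1]
T3·…·T1 = [1/2 0 4; 0 -1 -5; 0 0 1]

T = [1/2 0 4; 0 -1 -5; 0 0 1]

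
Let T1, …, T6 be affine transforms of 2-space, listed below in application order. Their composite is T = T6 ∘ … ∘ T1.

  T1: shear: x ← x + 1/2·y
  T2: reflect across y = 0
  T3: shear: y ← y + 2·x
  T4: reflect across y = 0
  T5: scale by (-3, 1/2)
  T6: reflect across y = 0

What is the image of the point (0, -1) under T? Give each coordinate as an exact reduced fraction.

T1 shear: x ← x + 1/2·y: (0, -1) → (-1/2, -1)
T2 reflect across y = 0: (-1/2, -1) → (-1/2, 1)
T3 shear: y ← y + 2·x: (-1/2, 1) → (-1/2, 0)
T4 reflect across y = 0: (-1/2, 0) → (-1/2, 0)
T5 scale by (-3, 1/2): (-1/2, 0) → (3/2, 0)
T6 reflect across y = 0: (3/2, 0) → (3/2, 0)

T(p) = (3/2, 0)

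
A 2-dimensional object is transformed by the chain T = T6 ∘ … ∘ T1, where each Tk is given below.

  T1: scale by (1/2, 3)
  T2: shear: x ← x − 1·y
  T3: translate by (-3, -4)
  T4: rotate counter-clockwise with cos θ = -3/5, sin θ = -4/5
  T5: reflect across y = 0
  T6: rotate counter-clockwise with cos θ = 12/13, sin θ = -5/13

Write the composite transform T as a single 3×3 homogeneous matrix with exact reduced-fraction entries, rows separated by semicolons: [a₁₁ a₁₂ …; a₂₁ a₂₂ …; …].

T = [-8/65 237/65 -204/65; 63/130 -141/65 -253/65; 0 0 1]

T1 = [1/2 0 0; 0 3 0; 0 0 1]
T2·T1 = [1/2 -3 0; 0 3 0; 0 0 1]
T3·…·T1 = [1/2 -3 -3; 0 3 -4; 0 0 1]
T4·…·T1 = [-3/10 21/5 -7/5; -2/5 3/5 24/5; 0 0 1]
T5·…·T1 = [-3/10 21/5 -7/5; 2/5 -3/5 -24/5; 0 0 1]
T6·…·T1 = [-8/65 237/65 -204/65; 63/130 -141/65 -253/65; 0 0 1]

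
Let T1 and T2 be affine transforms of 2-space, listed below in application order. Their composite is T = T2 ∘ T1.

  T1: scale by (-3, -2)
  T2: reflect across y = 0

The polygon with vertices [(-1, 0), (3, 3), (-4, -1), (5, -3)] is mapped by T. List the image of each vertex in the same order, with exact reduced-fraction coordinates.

T1 scale by (-3, -2): (-1, 0) → (3, 0); (3, 3) → (-9, -6); (-4, -1) → (12, 2); (5, -3) → (-15, 6)
T2 reflect across y = 0: (3, 0) → (3, 0); (-9, -6) → (-9, 6); (12, 2) → (12, -2); (-15, 6) → (-15, -6)

image vertices: (3, 0), (-9, 6), (12, -2), (-15, -6)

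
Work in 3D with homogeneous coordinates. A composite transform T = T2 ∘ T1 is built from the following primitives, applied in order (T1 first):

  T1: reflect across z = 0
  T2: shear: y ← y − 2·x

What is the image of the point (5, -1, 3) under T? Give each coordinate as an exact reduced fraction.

T1 reflect across z = 0: (5, -1, 3) → (5, -1, -3)
T2 shear: y ← y − 2·x: (5, -1, -3) → (5, -11, -3)

T(p) = (5, -11, -3)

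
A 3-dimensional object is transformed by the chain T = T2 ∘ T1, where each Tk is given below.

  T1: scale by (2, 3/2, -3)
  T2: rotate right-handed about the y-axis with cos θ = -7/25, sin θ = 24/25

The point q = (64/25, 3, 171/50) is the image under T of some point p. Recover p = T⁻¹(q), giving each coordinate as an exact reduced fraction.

p = (-2, 2, -1/2)

T1 = [2 0 0 0; 0 3/2 0 0; 0 0 -3 0; 0 0 0 1]
T2·T1 = [-14/25 0 -72/25 0; 0 3/2 0 0; -48/25 0 21/25 0; 0 0 0 1]
det M = -9; M⁻¹ = [-7/50 0 -12/25 0; 0 2/3 0 0; -8/25 0 7/75 0; 0 0 0 1]
M⁻¹ · (64/25, 3, 171/50)ᵀ = (-2, 2, -1/2)ᵀ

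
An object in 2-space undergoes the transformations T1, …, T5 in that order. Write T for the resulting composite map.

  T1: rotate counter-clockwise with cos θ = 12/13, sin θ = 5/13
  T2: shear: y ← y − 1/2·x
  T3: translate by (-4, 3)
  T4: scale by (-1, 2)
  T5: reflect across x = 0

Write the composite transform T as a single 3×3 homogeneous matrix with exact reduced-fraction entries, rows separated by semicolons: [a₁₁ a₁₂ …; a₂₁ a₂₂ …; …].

T1 = [12/13 -5/13 0; 5/13 12/13 0; 0 0 1]
T2·T1 = [12/13 -5/13 0; -1/13 29/26 0; 0 0 1]
T3·…·T1 = [12/13 -5/13 -4; -1/13 29/26 3; 0 0 1]
T4·…·T1 = [-12/13 5/13 4; -2/13 29/13 6; 0 0 1]
T5·…·T1 = [12/13 -5/13 -4; -2/13 29/13 6; 0 0 1]

T = [12/13 -5/13 -4; -2/13 29/13 6; 0 0 1]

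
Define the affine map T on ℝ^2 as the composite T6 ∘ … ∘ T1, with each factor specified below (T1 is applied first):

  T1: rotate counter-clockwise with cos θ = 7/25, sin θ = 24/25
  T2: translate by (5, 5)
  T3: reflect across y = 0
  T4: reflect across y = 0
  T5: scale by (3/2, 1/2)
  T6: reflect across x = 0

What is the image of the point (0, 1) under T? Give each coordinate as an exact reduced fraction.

T1 rotate counter-clockwise with cos θ = 7/25, sin θ = 24/25: (0, 1) → (-24/25, 7/25)
T2 translate by (5, 5): (-24/25, 7/25) → (101/25, 132/25)
T3 reflect across y = 0: (101/25, 132/25) → (101/25, -132/25)
T4 reflect across y = 0: (101/25, -132/25) → (101/25, 132/25)
T5 scale by (3/2, 1/2): (101/25, 132/25) → (303/50, 66/25)
T6 reflect across x = 0: (303/50, 66/25) → (-303/50, 66/25)

T(p) = (-303/50, 66/25)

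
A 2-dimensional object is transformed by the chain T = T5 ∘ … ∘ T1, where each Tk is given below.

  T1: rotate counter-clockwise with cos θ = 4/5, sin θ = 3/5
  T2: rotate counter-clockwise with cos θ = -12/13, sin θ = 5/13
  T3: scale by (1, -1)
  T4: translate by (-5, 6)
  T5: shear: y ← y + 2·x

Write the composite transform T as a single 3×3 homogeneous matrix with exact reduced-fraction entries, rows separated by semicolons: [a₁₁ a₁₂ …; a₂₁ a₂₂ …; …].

T1 = [4/5 -3/5 0; 3/5 4/5 0; 0 0 1]
T2·T1 = [-63/65 16/65 0; -16/65 -63/65 0; 0 0 1]
T3·…·T1 = [-63/65 16/65 0; 16/65 63/65 0; 0 0 1]
T4·…·T1 = [-63/65 16/65 -5; 16/65 63/65 6; 0 0 1]
T5·…·T1 = [-63/65 16/65 -5; -22/13 19/13 -4; 0 0 1]

T = [-63/65 16/65 -5; -22/13 19/13 -4; 0 0 1]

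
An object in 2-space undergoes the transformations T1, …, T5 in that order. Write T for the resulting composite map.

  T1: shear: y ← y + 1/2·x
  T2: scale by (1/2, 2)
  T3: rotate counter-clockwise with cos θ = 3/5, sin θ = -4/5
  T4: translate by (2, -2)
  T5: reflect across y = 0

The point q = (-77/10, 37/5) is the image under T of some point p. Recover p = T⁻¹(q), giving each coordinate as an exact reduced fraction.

p = (-3, -4)

T1 = [1 0 0; 1/2 1 0; 0 0 1]
T2·T1 = [1/2 0 0; 1 2 0; 0 0 1]
T3·…·T1 = [11/10 8/5 0; 1/5 6/5 0; 0 0 1]
T4·…·T1 = [11/10 8/5 2; 1/5 6/5 -2; 0 0 1]
T5·…·T1 = [11/10 8/5 2; -1/5 -6/5 2; 0 0 1]
det M = -1; M⁻¹ = [6/5 8/5 -28/5; -1/5 -11/10 13/5; 0 0 1]
M⁻¹ · (-77/10, 37/5)ᵀ = (-3, -4)ᵀ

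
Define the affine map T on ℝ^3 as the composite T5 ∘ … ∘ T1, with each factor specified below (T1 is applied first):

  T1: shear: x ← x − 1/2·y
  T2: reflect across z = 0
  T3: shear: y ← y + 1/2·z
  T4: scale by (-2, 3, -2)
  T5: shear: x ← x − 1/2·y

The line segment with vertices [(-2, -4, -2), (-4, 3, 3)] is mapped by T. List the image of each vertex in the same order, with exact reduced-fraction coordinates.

T1 shear: x ← x − 1/2·y: (-2, -4, -2) → (0, -4, -2); (-4, 3, 3) → (-11/2, 3, 3)
T2 reflect across z = 0: (0, -4, -2) → (0, -4, 2); (-11/2, 3, 3) → (-11/2, 3, -3)
T3 shear: y ← y + 1/2·z: (0, -4, 2) → (0, -3, 2); (-11/2, 3, -3) → (-11/2, 3/2, -3)
T4 scale by (-2, 3, -2): (0, -3, 2) → (0, -9, -4); (-11/2, 3/2, -3) → (11, 9/2, 6)
T5 shear: x ← x − 1/2·y: (0, -9, -4) → (9/2, -9, -4); (11, 9/2, 6) → (35/4, 9/2, 6)

image vertices: (9/2, -9, -4), (35/4, 9/2, 6)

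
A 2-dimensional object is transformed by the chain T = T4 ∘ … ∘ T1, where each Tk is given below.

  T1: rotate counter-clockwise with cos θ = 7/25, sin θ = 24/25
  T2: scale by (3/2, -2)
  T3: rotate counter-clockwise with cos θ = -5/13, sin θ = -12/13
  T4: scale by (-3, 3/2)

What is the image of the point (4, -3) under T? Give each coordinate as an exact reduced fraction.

T1 rotate counter-clockwise with cos θ = 7/25, sin θ = 24/25: (4, -3) → (4, 3)
T2 scale by (3/2, -2): (4, 3) → (6, -6)
T3 rotate counter-clockwise with cos θ = -5/13, sin θ = -12/13: (6, -6) → (-102/13, -42/13)
T4 scale by (-3, 3/2): (-102/13, -42/13) → (306/13, -63/13)

T(p) = (306/13, -63/13)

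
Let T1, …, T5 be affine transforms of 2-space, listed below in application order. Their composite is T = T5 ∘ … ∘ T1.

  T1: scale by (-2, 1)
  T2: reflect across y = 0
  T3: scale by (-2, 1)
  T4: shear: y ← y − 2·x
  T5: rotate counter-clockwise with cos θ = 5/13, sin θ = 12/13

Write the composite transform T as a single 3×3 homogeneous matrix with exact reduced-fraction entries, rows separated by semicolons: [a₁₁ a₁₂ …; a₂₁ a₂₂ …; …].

T = [116/13 12/13 0; 8/13 -5/13 0; 0 0 1]

T1 = [-2 0 0; 0 1 0; 0 0 1]
T2·T1 = [-2 0 0; 0 -1 0; 0 0 1]
T3·…·T1 = [4 0 0; 0 -1 0; 0 0 1]
T4·…·T1 = [4 0 0; -8 -1 0; 0 0 1]
T5·…·T1 = [116/13 12/13 0; 8/13 -5/13 0; 0 0 1]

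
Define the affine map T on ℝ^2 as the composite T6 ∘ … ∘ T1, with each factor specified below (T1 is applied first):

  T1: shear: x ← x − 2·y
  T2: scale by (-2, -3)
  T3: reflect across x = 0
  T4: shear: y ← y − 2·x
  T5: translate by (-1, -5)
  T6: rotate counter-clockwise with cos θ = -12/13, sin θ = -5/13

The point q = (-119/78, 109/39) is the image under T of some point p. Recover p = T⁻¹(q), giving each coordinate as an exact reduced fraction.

T1 = [1 -2 0; 0 1 0; 0 0 1]
T2·T1 = [-2 4 0; 0 -3 0; 0 0 1]
T3·…·T1 = [2 -4 0; 0 -3 0; 0 0 1]
T4·…·T1 = [2 -4 0; -4 5 0; 0 0 1]
T5·…·T1 = [2 -4 -1; -4 5 -5; 0 0 1]
T6·…·T1 = [-44/13 73/13 -1; 38/13 -40/13 5; 0 0 1]
det M = -6; M⁻¹ = [20/39 73/78 -25/6; 19/39 22/39 -7/3; 0 0 1]
M⁻¹ · (-119/78, 109/39)ᵀ = (-7/3, -3/2)ᵀ

p = (-7/3, -3/2)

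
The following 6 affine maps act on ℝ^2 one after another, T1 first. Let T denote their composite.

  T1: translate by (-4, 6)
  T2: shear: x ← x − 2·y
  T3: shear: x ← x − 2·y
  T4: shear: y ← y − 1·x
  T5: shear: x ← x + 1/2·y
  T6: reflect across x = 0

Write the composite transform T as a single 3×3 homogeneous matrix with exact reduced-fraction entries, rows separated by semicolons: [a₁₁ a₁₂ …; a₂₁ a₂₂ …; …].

T = [-1/2 3/2 11; -1 5 34; 0 0 1]

T1 = [1 0 -4; 0 1 6; 0 0 1]
T2·T1 = [1 -2 -16; 0 1 6; 0 0 1]
T3·…·T1 = [1 -4 -28; 0 1 6; 0 0 1]
T4·…·T1 = [1 -4 -28; -1 5 34; 0 0 1]
T5·…·T1 = [1/2 -3/2 -11; -1 5 34; 0 0 1]
T6·…·T1 = [-1/2 3/2 11; -1 5 34; 0 0 1]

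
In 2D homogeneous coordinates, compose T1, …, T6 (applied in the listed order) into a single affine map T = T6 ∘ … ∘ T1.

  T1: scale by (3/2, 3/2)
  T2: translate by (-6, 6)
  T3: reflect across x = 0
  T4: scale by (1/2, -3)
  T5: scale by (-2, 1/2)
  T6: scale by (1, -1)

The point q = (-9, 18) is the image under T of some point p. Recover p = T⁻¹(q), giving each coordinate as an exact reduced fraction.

T1 = [3/2 0 0; 0 3/2 0; 0 0 1]
T2·T1 = [3/2 0 -6; 0 3/2 6; 0 0 1]
T3·…·T1 = [-3/2 0 6; 0 3/2 6; 0 0 1]
T4·…·T1 = [-3/4 0 3; 0 -9/2 -18; 0 0 1]
T5·…·T1 = [3/2 0 -6; 0 -9/4 -9; 0 0 1]
T6·…·T1 = [3/2 0 -6; 0 9/4 9; 0 0 1]
det M = 27/8; M⁻¹ = [2/3 0 4; 0 4/9 -4; 0 0 1]
M⁻¹ · (-9, 18)ᵀ = (-2, 4)ᵀ

p = (-2, 4)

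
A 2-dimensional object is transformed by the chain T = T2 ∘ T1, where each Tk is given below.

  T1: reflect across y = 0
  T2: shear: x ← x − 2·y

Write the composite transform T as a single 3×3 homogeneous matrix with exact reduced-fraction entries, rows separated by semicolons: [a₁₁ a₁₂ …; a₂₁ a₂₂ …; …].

T1 = [1 0 0; 0 -1 0; 0 0 1]
T2·T1 = [1 2 0; 0 -1 0; 0 0 1]

T = [1 2 0; 0 -1 0; 0 0 1]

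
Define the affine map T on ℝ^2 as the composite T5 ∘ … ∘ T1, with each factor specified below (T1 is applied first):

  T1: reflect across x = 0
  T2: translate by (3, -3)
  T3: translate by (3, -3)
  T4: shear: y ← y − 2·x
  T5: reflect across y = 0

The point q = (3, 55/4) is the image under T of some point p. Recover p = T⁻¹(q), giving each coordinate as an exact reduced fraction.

p = (3, -7/4)

T1 = [-1 0 0; 0 1 0; 0 0 1]
T2·T1 = [-1 0 3; 0 1 -3; 0 0 1]
T3·…·T1 = [-1 0 6; 0 1 -6; 0 0 1]
T4·…·T1 = [-1 0 6; 2 1 -18; 0 0 1]
T5·…·T1 = [-1 0 6; -2 -1 18; 0 0 1]
det M = 1; M⁻¹ = [-1 0 6; 2 -1 6; 0 0 1]
M⁻¹ · (3, 55/4)ᵀ = (3, -7/4)ᵀ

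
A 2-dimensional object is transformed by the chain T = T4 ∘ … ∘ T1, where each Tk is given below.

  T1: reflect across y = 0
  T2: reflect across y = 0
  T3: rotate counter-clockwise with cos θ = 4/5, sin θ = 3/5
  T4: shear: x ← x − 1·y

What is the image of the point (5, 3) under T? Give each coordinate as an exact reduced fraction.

T1 reflect across y = 0: (5, 3) → (5, -3)
T2 reflect across y = 0: (5, -3) → (5, 3)
T3 rotate counter-clockwise with cos θ = 4/5, sin θ = 3/5: (5, 3) → (11/5, 27/5)
T4 shear: x ← x − 1·y: (11/5, 27/5) → (-16/5, 27/5)

T(p) = (-16/5, 27/5)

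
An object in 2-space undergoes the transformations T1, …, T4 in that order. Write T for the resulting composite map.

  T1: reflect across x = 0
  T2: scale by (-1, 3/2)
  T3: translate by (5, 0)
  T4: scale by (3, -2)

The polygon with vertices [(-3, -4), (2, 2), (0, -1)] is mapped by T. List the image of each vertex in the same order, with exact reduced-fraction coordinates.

T1 reflect across x = 0: (-3, -4) → (3, -4); (2, 2) → (-2, 2); (0, -1) → (0, -1)
T2 scale by (-1, 3/2): (3, -4) → (-3, -6); (-2, 2) → (2, 3); (0, -1) → (0, -3/2)
T3 translate by (5, 0): (-3, -6) → (2, -6); (2, 3) → (7, 3); (0, -3/2) → (5, -3/2)
T4 scale by (3, -2): (2, -6) → (6, 12); (7, 3) → (21, -6); (5, -3/2) → (15, 3)

image vertices: (6, 12), (21, -6), (15, 3)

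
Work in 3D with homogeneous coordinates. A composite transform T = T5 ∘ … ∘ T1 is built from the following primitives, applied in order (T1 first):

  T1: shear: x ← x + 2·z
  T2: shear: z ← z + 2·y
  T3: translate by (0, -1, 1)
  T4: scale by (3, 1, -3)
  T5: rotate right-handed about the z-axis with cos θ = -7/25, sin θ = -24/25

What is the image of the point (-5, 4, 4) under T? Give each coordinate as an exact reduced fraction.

T(p) = (9/25, -237/25, -39)

T1 shear: x ← x + 2·z: (-5, 4, 4) → (3, 4, 4)
T2 shear: z ← z + 2·y: (3, 4, 4) → (3, 4, 12)
T3 translate by (0, -1, 1): (3, 4, 12) → (3, 3, 13)
T4 scale by (3, 1, -3): (3, 3, 13) → (9, 3, -39)
T5 rotate right-handed about the z-axis with cos θ = -7/25, sin θ = -24/25: (9, 3, -39) → (9/25, -237/25, -39)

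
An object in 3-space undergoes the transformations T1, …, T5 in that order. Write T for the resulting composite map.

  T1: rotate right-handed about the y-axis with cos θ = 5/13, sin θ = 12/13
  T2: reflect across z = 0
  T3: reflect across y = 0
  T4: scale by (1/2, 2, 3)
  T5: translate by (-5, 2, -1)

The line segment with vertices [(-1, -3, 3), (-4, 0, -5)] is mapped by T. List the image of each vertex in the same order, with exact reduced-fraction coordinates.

T1 rotate right-handed about the y-axis with cos θ = 5/13, sin θ = 12/13: (-1, -3, 3) → (31/13, -3, 27/13); (-4, 0, -5) → (-80/13, 0, 23/13)
T2 reflect across z = 0: (31/13, -3, 27/13) → (31/13, -3, -27/13); (-80/13, 0, 23/13) → (-80/13, 0, -23/13)
T3 reflect across y = 0: (31/13, -3, -27/13) → (31/13, 3, -27/13); (-80/13, 0, -23/13) → (-80/13, 0, -23/13)
T4 scale by (1/2, 2, 3): (31/13, 3, -27/13) → (31/26, 6, -81/13); (-80/13, 0, -23/13) → (-40/13, 0, -69/13)
T5 translate by (-5, 2, -1): (31/26, 6, -81/13) → (-99/26, 8, -94/13); (-40/13, 0, -69/13) → (-105/13, 2, -82/13)

image vertices: (-99/26, 8, -94/13), (-105/13, 2, -82/13)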